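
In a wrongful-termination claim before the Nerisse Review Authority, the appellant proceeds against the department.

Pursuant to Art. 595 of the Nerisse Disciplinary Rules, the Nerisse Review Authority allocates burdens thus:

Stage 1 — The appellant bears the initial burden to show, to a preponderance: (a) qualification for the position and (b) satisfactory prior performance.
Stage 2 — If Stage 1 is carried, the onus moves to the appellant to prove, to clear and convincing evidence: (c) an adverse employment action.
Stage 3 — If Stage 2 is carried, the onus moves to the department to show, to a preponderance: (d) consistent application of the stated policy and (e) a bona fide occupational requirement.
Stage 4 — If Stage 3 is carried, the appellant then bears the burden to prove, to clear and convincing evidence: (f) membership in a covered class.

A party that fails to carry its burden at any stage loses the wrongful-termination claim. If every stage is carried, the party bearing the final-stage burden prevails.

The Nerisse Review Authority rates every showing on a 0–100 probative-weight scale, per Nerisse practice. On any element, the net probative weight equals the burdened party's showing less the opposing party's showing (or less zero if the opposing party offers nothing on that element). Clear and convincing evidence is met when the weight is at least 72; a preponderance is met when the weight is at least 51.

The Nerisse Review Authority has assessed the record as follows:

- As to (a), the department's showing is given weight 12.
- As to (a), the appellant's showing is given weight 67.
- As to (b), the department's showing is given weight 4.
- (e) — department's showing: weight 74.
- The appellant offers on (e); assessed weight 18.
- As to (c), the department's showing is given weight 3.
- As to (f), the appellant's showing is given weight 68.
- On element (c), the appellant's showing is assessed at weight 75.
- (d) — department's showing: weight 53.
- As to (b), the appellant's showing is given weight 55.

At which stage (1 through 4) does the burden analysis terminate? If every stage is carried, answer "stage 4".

stage 4

At Stage 1 the appellant must meet a preponderance (weight is at least 51): on (a) the weight is 67 less the opposing 12 gives net 55, which does reach 51, so (a) meets the standard; on (b) the weight is 55 less the opposing 4 gives net 51, which does reach 51, so (b) meets the standard.
  All elements met. The appellant retains the burden for Stage 2.
At Stage 2 the appellant must meet clear and convincing evidence (weight is at least 72): on (c) the weight is 75 less the opposing 3 gives net 72, ≥ 72, so (c) meets the standard.
  Stage 2 carried; the burden shifts to the department.
At Stage 3 the department must meet a preponderance (weight is at least 51): on (d) the weight is 53, ≥ 51, so (d) meets the standard; on (e) the weight is 74 less the opposing 18 gives net 56, which does reach 51, so (e) meets the standard.
  Stage 3 is satisfied; the onus moves to the appellant.
At Stage 4 the appellant must meet clear and convincing evidence (weight is at least 72): on (f) the weight is 68, < 72, so (f) does not meet the standard.
  Not every element is met, so the appellant fails to carry Stage 4.
The analysis ends at Stage 4; the department prevails.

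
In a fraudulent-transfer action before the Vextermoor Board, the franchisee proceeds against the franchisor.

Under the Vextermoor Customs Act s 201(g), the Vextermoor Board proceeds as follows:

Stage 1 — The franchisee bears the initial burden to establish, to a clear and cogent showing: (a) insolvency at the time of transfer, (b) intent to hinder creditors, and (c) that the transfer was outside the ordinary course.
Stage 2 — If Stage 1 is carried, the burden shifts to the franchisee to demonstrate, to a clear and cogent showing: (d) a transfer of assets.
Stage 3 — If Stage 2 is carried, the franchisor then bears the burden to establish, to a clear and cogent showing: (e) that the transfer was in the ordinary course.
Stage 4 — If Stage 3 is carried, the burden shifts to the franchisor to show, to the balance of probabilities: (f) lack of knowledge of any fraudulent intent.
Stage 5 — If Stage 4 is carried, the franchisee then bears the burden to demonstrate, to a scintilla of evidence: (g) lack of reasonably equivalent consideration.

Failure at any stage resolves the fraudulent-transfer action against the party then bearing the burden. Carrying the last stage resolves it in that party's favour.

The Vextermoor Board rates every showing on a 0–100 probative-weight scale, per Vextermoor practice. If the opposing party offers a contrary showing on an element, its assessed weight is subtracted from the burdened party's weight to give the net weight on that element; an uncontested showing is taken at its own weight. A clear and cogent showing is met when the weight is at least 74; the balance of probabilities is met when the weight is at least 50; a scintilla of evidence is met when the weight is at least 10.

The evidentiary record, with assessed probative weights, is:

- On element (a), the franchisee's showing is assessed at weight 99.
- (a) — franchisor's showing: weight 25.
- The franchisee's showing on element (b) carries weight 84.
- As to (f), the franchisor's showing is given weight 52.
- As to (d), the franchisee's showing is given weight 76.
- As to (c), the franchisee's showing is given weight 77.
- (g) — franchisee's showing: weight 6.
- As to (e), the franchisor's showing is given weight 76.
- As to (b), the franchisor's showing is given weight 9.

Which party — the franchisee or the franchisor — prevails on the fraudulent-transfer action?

franchisor

Stage 1 (franchisee, a clear and cogent showing, weight is at least 74): (a) net 99−25=74 ≥ 74 — meets; (b) net 84−9=75 ≥ 74 — meets; (c) 77 ≥ 74 — meets.
  All elements met. The franchisee retains the burden for Stage 2.
Stage 2 (franchisee, a clear and cogent showing, weight is at least 74): (d) 76 ≥ 74 — meets.
  Stage 2 is satisfied; the onus moves to the franchisor.
Stage 3 (franchisor, a clear and cogent showing, weight is at least 74): (e) 76 ≥ 74 — meets.
  Stage 3 is satisfied; the franchisor continues to bear the burden.
Stage 4 (franchisor, the balance of probabilities, weight is at least 50): (f) 52 ≥ 50 — meets.
  All elements met. The burden passes to the franchisee.
Stage 5 (franchisee, a scintilla of evidence, weight is at least 10): (g) 6 < 10 — fails.
  Stage 5 not carried; the franchisee fails its burden.
So the franchisor prevails.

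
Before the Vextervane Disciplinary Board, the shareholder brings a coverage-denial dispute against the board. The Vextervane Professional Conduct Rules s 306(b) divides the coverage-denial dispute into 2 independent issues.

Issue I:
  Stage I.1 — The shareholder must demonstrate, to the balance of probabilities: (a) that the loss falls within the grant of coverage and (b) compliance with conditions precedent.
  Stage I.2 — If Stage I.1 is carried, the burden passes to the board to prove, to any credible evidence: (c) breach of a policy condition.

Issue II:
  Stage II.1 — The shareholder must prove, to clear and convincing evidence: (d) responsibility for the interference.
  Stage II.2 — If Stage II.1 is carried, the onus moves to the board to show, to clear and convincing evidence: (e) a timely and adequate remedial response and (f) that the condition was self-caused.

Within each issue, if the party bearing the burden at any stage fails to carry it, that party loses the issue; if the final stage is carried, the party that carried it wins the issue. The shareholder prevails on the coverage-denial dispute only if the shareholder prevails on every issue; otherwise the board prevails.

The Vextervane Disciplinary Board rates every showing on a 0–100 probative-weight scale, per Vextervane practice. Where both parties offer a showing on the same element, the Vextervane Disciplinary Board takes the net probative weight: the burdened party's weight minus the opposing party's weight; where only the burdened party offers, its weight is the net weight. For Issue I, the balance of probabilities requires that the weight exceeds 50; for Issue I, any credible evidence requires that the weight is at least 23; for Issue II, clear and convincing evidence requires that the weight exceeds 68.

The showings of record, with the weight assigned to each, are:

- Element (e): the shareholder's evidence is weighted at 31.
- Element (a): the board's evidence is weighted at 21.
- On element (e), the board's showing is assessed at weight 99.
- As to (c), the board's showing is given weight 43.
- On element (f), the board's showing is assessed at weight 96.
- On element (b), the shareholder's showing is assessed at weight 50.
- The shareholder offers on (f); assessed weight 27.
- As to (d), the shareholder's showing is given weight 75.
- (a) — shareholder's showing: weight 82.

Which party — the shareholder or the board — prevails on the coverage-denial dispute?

board

— Issue I —
Stage I.1 (shareholder, the balance of probabilities, weight exceeds 50): (a) net 82−21=61 > 50 — meets; (b) 50 ≤ 50 — fails.
  Stage I.1 not carried; the shareholder fails its burden.
The analysis ends at Stage I.1; the board prevails on this issue.
— Issue II —
Stage II.1 — burden on shareholder; standard: clear and convincing evidence (weight exceeds 68).
    (d): 75 > 68 [met]
  The shareholder carries Stage II.1; the board now bears the burden.
Stage II.2 — burden on board; standard: clear and convincing evidence (weight exceeds 68).
    (e): 99 − 31 = 68 ≤ 68 [not met]
    (f): 96 − 27 = 69 > 68 [met]
  The board does not carry Stage II.2.
The shareholder prevails on this issue.
Per-issue: Issue I → board; Issue II → shareholder. The shareholder must prevail on every issue; overall, the board prevails.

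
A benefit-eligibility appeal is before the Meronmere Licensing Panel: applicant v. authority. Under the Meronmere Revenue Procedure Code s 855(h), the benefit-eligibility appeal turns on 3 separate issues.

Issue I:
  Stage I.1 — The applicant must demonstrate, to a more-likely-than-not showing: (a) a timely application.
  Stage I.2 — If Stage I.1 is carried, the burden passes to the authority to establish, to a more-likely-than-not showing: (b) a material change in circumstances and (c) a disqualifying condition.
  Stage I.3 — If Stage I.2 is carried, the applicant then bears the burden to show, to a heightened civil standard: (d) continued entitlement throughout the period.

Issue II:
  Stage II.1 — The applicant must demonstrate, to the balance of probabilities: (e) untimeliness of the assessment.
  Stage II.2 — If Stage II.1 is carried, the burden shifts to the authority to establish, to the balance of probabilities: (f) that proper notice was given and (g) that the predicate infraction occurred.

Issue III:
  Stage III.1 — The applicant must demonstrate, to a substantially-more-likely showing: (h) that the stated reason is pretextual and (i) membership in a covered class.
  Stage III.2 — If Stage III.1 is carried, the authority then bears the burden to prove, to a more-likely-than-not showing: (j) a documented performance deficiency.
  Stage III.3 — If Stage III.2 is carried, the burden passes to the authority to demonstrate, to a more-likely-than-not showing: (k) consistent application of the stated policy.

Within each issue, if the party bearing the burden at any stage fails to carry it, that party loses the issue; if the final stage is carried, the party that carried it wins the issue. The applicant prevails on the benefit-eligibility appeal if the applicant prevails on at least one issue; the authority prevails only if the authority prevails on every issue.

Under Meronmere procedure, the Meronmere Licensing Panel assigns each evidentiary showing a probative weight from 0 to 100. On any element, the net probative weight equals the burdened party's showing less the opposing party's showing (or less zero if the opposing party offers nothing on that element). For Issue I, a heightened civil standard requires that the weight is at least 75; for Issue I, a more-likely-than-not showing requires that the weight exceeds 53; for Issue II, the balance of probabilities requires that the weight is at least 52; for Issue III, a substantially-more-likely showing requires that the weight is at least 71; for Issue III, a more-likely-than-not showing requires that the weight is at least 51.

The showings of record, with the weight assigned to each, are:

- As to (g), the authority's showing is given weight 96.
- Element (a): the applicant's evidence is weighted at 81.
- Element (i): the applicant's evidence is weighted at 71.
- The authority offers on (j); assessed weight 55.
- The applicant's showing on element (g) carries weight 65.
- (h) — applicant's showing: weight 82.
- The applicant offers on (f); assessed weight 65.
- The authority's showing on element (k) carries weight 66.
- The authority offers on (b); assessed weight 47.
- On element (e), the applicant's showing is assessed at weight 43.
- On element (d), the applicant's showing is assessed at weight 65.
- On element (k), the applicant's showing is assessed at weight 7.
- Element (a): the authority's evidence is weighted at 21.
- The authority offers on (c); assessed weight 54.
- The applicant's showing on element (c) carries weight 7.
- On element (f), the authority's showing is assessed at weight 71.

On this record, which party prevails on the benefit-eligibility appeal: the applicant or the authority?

applicant

— Issue I —
At Stage I.1 the applicant must meet a more-likely-than-not showing (weight exceeds 53): on (a) the weight is 81 less the opposing 21 gives net 60, which does exceed 53, so (a) meets the standard.
  Stage I.1 carried; the burden shifts to the authority.
At Stage I.2 the authority must meet a more-likely-than-not showing (weight exceeds 53): on (b) the weight is 47, which does not exceed 53, so (b) does not meet the standard; on (c) the weight is 54 less the opposing 7 gives net 47, which does not exceed 53, so (c) does not meet the standard.
  Not every element is met, so the authority fails to carry Stage I.2.
The analysis ends at Stage I.2; the applicant prevails on this issue.
— Issue II —
At Stage II.1 the applicant must meet the balance of probabilities (weight is at least 52): on (e) the weight is 43, < 52, so (e) does not meet the standard.
  The applicant does not carry Stage II.1.
The authority prevails on this issue.
— Issue III —
Stage III.1 — burden on applicant; standard: a substantially-more-likely showing (weight is at least 71).
    (h): 82 ≥ 71 [met]
    (i): 71 ≥ 71 [met]
  Stage III.1 is satisfied; the onus moves to the authority.
Stage III.2 — burden on authority; standard: a more-likely-than-not showing (weight is at least 51).
    (j): 55 ≥ 51 [met]
  All elements met. The authority retains the burden for Stage III.3.
Stage III.3 — burden on authority; standard: a more-likely-than-not showing (weight is at least 51).
    (k): 66 − 7 = 59 ≥ 51 [met]
  Stage III.3 carried; the final stage is satisfied.
Every stage carried; the authority prevails on this issue.
Per-issue: Issue I → applicant; Issue II → authority; Issue III → authority. The applicant must prevail on at least one issue; overall, the applicant prevails.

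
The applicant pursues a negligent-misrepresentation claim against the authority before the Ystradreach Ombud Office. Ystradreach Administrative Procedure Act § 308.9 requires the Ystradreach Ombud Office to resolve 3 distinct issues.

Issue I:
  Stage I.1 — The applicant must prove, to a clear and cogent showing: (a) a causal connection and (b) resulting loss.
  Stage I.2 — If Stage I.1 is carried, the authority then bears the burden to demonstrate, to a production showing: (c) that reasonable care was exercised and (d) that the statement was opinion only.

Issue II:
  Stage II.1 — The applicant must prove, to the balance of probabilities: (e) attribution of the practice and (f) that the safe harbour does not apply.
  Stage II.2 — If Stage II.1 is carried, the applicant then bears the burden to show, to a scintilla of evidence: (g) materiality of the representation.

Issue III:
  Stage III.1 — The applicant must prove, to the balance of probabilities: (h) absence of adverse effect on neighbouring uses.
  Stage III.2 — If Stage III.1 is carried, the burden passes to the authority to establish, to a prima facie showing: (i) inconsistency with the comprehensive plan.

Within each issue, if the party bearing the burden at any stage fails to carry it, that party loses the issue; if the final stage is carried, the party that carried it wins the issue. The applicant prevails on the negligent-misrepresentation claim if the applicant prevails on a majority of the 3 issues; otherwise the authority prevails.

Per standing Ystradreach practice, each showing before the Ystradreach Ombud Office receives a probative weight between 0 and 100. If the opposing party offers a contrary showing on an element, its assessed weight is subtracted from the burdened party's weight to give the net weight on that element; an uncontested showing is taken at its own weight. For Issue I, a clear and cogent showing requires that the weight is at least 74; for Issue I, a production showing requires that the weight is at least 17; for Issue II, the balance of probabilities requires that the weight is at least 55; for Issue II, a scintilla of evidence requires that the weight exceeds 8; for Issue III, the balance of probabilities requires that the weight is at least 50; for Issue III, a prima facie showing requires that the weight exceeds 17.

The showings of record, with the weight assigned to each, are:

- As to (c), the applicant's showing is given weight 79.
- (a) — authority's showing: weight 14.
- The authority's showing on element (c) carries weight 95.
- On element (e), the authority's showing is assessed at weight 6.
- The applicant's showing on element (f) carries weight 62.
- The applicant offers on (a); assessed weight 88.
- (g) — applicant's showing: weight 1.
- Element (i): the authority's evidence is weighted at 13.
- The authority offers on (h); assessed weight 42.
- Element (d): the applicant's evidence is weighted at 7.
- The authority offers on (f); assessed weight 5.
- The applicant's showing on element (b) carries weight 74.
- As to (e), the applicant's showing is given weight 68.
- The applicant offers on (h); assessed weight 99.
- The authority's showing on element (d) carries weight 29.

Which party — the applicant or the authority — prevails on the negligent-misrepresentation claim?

— Issue I —
Stage I.1 (applicant, a clear and cogent showing, weight is at least 74): (a) net 88−14=74 ≥ 74 — meets; (b) 74 ≥ 74 — meets.
  Stage I.1 carried; the burden shifts to the authority.
Stage I.2 (authority, a production showing, weight is at least 17): (c) net 95−79=16 < 17 — fails; (d) net 29−7=22 ≥ 17 — meets.
  Not every element is met, so the authority fails to carry Stage I.2.
The analysis ends at Stage I.2; the applicant prevails on this issue.
— Issue II —
Stage II.1 — burden on applicant; standard: the balance of probabilities (weight is at least 55).
    (e): 68 − 6 = 62 ≥ 55 [met]
    (f): 62 − 5 = 57 ≥ 55 [met]
  Stage II.1 is satisfied; the applicant continues to bear the burden.
Stage II.2 — burden on applicant; standard: a scintilla of evidence (weight exceeds 8).
    (g): 1 ≤ 8 [not met]
  Not every element is met, so the applicant fails to carry Stage II.2.
The authority prevails on this issue.
— Issue III —
At Stage III.1 the applicant must meet the balance of probabilities (weight is at least 50): on (h) the weight is 99 less the opposing 42 gives net 57, ≥ 50, so (h) meets the standard.
  Stage III.1 is satisfied; the onus moves to the authority.
At Stage III.2 the authority must meet a prima facie showing (weight exceeds 17): on (i) the weight is 13, which does not exceed 17, so (i) does not meet the standard.
  Stage III.2 not carried; the authority fails its burden.
So the applicant prevails on this issue.
Per-issue: Issue I → applicant; Issue II → authority; Issue III → applicant. The applicant must prevail on a majority of issues; overall, the applicant prevails.

applicant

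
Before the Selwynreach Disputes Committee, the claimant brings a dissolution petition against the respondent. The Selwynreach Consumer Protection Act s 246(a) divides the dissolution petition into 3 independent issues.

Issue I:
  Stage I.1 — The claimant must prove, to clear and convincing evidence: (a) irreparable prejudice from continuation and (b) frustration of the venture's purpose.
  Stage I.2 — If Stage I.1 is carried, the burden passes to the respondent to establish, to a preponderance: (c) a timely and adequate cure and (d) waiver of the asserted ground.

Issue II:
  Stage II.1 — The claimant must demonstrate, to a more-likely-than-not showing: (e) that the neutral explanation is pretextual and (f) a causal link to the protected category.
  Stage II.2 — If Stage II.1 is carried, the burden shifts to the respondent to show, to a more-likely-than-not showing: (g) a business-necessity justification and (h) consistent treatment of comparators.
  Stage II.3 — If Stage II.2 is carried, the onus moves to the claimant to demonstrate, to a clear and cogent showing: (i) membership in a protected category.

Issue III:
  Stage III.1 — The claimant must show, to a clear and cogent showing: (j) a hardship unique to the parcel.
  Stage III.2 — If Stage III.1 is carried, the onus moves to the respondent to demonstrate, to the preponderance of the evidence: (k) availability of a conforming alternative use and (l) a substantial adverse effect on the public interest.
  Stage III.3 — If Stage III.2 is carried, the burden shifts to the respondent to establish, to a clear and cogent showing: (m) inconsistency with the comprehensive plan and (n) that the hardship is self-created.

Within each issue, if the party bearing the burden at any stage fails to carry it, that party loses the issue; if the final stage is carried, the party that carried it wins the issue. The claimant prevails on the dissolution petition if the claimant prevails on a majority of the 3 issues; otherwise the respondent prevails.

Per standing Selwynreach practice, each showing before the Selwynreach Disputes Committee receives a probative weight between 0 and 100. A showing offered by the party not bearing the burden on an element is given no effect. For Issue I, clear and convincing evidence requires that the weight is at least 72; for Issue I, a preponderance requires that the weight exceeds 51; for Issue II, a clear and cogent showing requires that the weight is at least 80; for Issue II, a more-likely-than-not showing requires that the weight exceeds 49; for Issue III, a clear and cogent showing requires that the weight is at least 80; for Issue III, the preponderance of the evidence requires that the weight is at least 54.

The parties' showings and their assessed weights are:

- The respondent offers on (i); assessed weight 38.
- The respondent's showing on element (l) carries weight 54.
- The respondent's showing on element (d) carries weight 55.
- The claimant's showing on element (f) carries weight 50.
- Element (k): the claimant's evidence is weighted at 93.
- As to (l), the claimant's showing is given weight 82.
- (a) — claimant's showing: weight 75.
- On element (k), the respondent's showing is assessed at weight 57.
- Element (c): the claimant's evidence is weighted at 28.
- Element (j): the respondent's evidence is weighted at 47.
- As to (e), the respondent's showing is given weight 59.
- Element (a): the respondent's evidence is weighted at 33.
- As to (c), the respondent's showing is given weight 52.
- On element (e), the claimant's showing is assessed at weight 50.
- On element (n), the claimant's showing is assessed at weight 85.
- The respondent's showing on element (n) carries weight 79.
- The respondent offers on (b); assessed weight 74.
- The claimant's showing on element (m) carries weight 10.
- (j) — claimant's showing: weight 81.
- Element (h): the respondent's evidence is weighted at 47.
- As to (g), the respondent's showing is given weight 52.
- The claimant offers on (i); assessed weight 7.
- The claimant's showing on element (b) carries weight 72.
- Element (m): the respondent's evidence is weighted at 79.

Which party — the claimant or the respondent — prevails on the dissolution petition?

— Issue I —
Stage I.1 (claimant, clear and convincing evidence, weight is at least 72): (a) 75 (respondent's 33 disregarded) ≥ 72 — meets; (b) 72 (respondent's 74 disregarded) ≥ 72 — meets.
  Stage I.1 is satisfied; the onus moves to the respondent.
Stage I.2 (respondent, a preponderance, weight exceeds 51): (c) 52 (claimant's 28 disregarded) > 51 — meets; (d) 55 > 51 — meets.
  Stage I.2 carried; the final stage is satisfied.
Every stage carried; the respondent prevails on this issue.
— Issue II —
At Stage II.1 the claimant must meet a more-likely-than-not showing (weight exceeds 49): on (e) the weight is 50 (the respondent's 59 is given no effect), which does exceed 49, so (e) meets the standard; on (f) the weight is 50, which does exceed 49, so (f) meets the standard.
  All elements met. The burden passes to the respondent.
At Stage II.2 the respondent must meet a more-likely-than-not showing (weight exceeds 49): on (g) the weight is 52, which does exceed 49, so (g) meets the standard; on (h) the weight is 47, which does not exceed 49, so (h) does not meet the standard.
  Stage II.2 not carried; the respondent fails its burden.
The analysis ends at Stage II.2; the claimant prevails on this issue.
— Issue III —
Stage III.1 — burden on claimant; standard: a clear and cogent showing (weight is at least 80).
    (j): 81 (respondent's 47 disregarded) ≥ 80 [met]
  The claimant carries Stage III.1; the respondent now bears the burden.
Stage III.2 — burden on respondent; standard: the preponderance of the evidence (weight is at least 54).
    (k): 57 (claimant's 93 disregarded) ≥ 54 [met]
    (l): 54 (claimant's 82 disregarded) ≥ 54 [met]
  Stage III.2 carried; the burden remains with the respondent.
Stage III.3 — burden on respondent; standard: a clear and cogent showing (weight is at least 80).
    (m): 79 (claimant's 10 disregarded) < 80 [not met]
    (n): 79 (claimant's 85 disregarded) < 80 [not met]
  The respondent does not carry Stage III.3.
The analysis ends at Stage III.3; the claimant prevails on this issue.
Per-issue: Issue I → respondent; Issue II → claimant; Issue III → claimant. The claimant must prevail on a majority of issues; overall, the claimant prevails.

claimant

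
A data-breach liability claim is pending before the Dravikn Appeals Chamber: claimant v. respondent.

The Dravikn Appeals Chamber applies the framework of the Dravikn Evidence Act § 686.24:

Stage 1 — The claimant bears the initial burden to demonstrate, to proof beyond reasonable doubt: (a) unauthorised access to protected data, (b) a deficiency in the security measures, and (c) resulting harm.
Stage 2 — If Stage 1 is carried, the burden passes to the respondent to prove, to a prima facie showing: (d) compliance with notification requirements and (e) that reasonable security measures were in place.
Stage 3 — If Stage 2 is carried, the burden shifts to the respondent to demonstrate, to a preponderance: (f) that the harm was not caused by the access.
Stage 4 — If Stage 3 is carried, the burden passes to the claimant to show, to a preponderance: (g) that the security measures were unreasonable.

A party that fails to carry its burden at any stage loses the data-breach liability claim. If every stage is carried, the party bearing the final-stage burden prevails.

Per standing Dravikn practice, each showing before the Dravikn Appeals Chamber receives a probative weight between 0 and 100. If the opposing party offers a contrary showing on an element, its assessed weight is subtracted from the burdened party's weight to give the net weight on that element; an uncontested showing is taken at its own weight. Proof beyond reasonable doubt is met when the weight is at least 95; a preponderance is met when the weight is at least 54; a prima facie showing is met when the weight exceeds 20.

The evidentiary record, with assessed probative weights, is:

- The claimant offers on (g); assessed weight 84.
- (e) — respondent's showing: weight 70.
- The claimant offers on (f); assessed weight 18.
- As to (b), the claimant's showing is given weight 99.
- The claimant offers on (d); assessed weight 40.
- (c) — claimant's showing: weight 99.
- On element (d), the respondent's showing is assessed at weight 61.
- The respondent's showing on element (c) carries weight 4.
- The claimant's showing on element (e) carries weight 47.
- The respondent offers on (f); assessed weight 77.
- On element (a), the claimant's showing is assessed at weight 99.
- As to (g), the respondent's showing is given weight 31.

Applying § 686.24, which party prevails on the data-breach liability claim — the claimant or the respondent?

Stage 1 — burden on claimant; standard: proof beyond reasonable doubt (weight is at least 95).
    (a): 99 ≥ 95 [met]
    (b): 99 ≥ 95 [met]
    (c): 99 − 4 = 95 ≥ 95 [met]
  All elements met. The burden passes to the respondent.
Stage 2 — burden on respondent; standard: a prima facie showing (weight exceeds 20).
    (d): 61 − 40 = 21 > 20 [met]
    (e): 70 − 47 = 23 > 20 [met]
  Stage 2 is satisfied; the respondent continues to bear the burden.
Stage 3 — burden on respondent; standard: a preponderance (weight is at least 54).
    (f): 77 − 18 = 59 ≥ 54 [met]
  Stage 3 carried; the burden shifts to the claimant.
Stage 4 — burden on claimant; standard: a preponderance (weight is at least 54).
    (g): 84 − 31 = 53 < 54 [not met]
  The claimant does not carry Stage 4.
The respondent prevails.

respondent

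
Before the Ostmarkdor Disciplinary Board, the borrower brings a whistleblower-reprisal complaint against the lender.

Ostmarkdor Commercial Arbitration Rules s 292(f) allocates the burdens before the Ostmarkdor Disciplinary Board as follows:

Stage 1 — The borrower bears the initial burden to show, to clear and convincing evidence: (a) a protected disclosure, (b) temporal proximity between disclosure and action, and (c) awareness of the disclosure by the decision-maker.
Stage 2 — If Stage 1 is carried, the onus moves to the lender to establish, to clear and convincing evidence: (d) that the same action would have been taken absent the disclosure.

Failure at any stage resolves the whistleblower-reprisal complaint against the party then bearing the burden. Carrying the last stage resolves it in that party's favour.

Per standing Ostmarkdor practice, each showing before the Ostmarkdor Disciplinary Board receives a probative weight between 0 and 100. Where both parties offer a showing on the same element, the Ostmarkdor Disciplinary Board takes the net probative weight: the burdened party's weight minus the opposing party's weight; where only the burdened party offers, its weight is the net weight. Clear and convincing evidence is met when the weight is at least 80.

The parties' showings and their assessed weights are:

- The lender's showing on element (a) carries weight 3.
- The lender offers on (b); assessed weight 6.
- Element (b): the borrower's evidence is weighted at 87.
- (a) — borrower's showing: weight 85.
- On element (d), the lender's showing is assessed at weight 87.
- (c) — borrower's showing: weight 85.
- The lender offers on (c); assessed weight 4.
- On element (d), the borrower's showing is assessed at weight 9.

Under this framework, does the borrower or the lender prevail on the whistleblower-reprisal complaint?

Stage 1 — burden on borrower; standard: clear and convincing evidence (weight is at least 80).
    (a): 85 − 3 = 82 ≥ 80 [met]
    (b): 87 − 6 = 81 ≥ 80 [met]
    (c): 85 − 4 = 81 ≥ 80 [met]
  Stage 1 carried; the burden shifts to the lender.
Stage 2 — burden on lender; standard: clear and convincing evidence (weight is at least 80).
    (d): 87 − 9 = 78 < 80 [not met]
  The lender does not carry Stage 2.
The borrower prevails.

borrower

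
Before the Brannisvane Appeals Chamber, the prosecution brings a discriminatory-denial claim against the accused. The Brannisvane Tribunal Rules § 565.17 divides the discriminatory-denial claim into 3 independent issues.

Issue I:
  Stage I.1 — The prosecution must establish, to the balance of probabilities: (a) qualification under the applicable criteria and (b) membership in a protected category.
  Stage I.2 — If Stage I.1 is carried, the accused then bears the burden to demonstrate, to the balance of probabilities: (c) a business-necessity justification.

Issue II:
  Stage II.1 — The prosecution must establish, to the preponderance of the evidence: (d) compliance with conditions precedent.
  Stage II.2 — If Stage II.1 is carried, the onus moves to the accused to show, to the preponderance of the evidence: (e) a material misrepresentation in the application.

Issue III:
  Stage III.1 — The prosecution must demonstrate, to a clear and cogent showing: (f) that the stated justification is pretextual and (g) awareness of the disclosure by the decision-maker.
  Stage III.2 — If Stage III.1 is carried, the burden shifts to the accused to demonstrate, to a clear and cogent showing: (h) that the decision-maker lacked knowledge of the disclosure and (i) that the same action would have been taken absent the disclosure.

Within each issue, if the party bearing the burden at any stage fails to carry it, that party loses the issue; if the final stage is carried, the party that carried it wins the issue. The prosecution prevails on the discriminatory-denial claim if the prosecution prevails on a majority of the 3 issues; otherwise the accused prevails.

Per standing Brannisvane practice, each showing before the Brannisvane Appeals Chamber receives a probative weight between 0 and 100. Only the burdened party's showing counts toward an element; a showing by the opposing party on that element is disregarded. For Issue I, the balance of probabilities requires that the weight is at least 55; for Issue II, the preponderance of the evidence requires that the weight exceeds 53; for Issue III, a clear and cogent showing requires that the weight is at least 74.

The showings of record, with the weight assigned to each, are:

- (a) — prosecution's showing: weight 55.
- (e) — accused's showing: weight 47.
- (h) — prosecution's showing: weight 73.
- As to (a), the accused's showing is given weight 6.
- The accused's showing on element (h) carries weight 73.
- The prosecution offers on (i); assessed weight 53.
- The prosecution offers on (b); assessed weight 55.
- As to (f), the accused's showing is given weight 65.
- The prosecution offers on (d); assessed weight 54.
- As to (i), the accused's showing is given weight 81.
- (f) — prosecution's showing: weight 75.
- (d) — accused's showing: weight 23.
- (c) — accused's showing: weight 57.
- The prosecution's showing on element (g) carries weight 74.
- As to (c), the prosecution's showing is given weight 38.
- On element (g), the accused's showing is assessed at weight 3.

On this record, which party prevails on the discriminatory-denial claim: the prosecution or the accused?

— Issue I —
At Stage I.1 the prosecution must meet the balance of probabilities (weight is at least 55): on (a) the weight is 55 (the accused's 6 is given no effect), ≥ 55, so (a) meets the standard; on (b) the weight is 55, which does reach 55, so (b) meets the standard.
  Stage I.1 carried; the burden shifts to the accused.
At Stage I.2 the accused must meet the balance of probabilities (weight is at least 55): on (c) the weight is 57 (the prosecution's 38 is given no effect), which does reach 55, so (c) meets the standard.
  Stage I.2 carried; the final stage is satisfied.
All stages carried — the accused prevails on this issue.
— Issue II —
Stage II.1 — burden on prosecution; standard: the preponderance of the evidence (weight exceeds 53).
    (d): 54 (accused's 23 disregarded) > 53 [met]
  Stage II.1 is satisfied; the onus moves to the accused.
Stage II.2 — burden on accused; standard: the preponderance of the evidence (weight exceeds 53).
    (e): 47 ≤ 53 [not met]
  The accused does not carry Stage II.2.
The analysis ends at Stage II.2; the prosecution prevails on this issue.
— Issue III —
Stage III.1 — burden on prosecution; standard: a clear and cogent showing (weight is at least 74).
    (f): 75 (accused's 65 disregarded) ≥ 74 [met]
    (g): 74 (accused's 3 disregarded) ≥ 74 [met]
  The prosecution carries Stage III.1; the accused now bears the burden.
Stage III.2 — burden on accused; standard: a clear and cogent showing (weight is at least 74).
    (h): 73 (prosecution's 73 disregarded) < 74 [not met]
    (i): 81 (prosecution's 53 disregarded) ≥ 74 [met]
  Not every element is met, so the accused fails to carry Stage III.2.
The analysis ends at Stage III.2; the prosecution prevails on this issue.
Per-issue: Issue I → accused; Issue II → prosecution; Issue III → prosecution. The prosecution must prevail on a majority of issues; overall, the prosecution prevails.

prosecution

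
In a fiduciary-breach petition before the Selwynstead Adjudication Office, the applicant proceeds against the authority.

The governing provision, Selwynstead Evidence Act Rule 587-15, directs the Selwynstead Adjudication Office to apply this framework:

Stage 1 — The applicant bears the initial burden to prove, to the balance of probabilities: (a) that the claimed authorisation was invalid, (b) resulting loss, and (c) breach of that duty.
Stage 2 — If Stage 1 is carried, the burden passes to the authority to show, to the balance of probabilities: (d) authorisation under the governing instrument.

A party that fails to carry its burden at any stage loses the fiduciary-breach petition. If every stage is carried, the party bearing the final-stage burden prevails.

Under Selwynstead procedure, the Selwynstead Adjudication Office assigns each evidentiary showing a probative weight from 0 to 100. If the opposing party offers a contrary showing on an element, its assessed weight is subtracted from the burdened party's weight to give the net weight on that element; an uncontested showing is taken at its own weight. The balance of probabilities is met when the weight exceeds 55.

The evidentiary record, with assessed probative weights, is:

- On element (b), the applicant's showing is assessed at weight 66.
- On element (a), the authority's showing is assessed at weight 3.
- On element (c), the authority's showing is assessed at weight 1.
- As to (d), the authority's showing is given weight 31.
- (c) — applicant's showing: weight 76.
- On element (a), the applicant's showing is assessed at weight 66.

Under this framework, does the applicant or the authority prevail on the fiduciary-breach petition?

applicant

At Stage 1 the applicant must meet the balance of probabilities (weight exceeds 55): on (a) the weight is 66 less the opposing 3 gives net 63, > 55, so (a) meets the standard; on (b) the weight is 66, which does exceed 55, so (b) meets the standard; on (c) the weight is 76 less the opposing 1 gives net 75, which does exceed 55, so (c) meets the standard.
  Stage 1 is satisfied; the onus moves to the authority.
At Stage 2 the authority must meet the balance of probabilities (weight exceeds 55): on (d) the weight is 31, ≤ 55, so (d) does not meet the standard.
  The authority does not carry Stage 2.
So the applicant prevails.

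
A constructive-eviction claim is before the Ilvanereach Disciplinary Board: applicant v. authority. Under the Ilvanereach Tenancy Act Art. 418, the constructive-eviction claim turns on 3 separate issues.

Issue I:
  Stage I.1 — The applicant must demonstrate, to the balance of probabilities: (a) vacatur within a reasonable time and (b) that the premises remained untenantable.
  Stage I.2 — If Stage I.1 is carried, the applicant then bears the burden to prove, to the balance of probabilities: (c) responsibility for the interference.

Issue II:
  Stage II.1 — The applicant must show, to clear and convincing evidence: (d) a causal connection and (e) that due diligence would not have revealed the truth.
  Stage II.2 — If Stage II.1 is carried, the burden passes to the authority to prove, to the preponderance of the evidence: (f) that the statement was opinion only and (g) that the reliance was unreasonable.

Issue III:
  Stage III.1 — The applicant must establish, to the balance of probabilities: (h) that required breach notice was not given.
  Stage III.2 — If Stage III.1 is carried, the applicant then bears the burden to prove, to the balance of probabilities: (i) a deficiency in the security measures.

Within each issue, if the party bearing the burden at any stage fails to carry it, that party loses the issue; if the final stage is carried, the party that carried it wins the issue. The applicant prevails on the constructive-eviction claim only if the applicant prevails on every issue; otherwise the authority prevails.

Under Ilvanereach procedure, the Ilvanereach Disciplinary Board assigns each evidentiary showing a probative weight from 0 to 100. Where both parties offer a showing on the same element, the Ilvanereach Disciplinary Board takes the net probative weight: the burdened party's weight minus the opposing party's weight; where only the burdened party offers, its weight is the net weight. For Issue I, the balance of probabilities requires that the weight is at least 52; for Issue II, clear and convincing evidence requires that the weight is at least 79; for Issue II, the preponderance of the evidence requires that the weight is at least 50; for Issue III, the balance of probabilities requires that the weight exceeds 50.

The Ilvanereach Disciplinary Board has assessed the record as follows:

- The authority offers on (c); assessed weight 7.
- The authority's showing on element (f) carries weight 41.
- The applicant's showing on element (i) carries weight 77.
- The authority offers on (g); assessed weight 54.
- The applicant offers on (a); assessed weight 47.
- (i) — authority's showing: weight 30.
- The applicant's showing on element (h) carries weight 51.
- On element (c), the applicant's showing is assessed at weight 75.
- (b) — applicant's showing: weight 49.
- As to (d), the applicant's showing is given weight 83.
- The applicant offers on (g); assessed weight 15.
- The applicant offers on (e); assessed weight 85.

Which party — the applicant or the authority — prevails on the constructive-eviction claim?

authority

— Issue I —
Stage I.1 (applicant, the balance of probabilities, weight is at least 52): (a) 47 < 52 — fails; (b) 49 < 52 — fails.
  The applicant does not carry Stage I.1.
So the authority prevails on this issue.
— Issue II —
Stage II.1 (applicant, clear and convincing evidence, weight is at least 79): (d) 83 ≥ 79 — meets; (e) 85 ≥ 79 — meets.
  Stage II.1 carried; the burden shifts to the authority.
Stage II.2 (authority, the preponderance of the evidence, weight is at least 50): (f) 41 < 50 — fails; (g) net 54−15=39 < 50 — fails.
  The authority does not carry Stage II.2.
The analysis ends at Stage II.2; the applicant prevails on this issue.
— Issue III —
Stage III.1 (applicant, the balance of probabilities, weight exceeds 50): (h) 51 > 50 — meets.
  Stage III.1 is satisfied; the applicant continues to bear the burden.
Stage III.2 (applicant, the balance of probabilities, weight exceeds 50): (i) net 77−30=47 ≤ 50 — fails.
  Not every element is met, so the applicant fails to carry Stage III.2.
The authority prevails on this issue.
Per-issue: Issue I → authority; Issue II → applicant; Issue III → authority. The applicant must prevail on every issue; overall, the authority prevails.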